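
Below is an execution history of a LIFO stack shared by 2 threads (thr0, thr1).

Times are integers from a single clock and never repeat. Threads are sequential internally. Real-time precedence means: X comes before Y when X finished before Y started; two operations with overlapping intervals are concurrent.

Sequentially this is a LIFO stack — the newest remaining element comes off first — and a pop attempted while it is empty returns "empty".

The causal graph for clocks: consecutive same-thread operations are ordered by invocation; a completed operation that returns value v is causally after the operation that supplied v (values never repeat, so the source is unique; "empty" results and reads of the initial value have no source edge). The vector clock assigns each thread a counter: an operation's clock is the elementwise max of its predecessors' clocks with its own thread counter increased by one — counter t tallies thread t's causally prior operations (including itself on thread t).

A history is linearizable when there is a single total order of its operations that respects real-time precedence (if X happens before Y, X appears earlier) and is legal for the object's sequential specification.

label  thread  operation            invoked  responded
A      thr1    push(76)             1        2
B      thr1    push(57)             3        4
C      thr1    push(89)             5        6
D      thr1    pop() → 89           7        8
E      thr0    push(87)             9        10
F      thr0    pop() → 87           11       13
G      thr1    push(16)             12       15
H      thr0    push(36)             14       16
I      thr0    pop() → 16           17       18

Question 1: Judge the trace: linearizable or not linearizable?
linearizable

witness order: A, B, C, D, E, F, H, G, I
step 1: A push(76) — stack <76>
step 2: B push(57) — stack <76,57>
step 3: C push(89) — stack <76,57,89>
step 4: D pop() → 89 — stack <76,57>
step 5: E push(87) — stack <76,57,87>
step 6: F pop() → 87 — stack <76,57>
step 7: H push(36) — stack <76,57,36>
step 8: G push(16) — stack <76,57,36,16>
step 9: I pop() → 16 — stack <76,57,36>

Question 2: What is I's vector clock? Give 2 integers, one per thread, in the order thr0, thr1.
Answer: (4, 5)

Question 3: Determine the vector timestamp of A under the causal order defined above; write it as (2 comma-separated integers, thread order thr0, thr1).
Answer: (0, 1)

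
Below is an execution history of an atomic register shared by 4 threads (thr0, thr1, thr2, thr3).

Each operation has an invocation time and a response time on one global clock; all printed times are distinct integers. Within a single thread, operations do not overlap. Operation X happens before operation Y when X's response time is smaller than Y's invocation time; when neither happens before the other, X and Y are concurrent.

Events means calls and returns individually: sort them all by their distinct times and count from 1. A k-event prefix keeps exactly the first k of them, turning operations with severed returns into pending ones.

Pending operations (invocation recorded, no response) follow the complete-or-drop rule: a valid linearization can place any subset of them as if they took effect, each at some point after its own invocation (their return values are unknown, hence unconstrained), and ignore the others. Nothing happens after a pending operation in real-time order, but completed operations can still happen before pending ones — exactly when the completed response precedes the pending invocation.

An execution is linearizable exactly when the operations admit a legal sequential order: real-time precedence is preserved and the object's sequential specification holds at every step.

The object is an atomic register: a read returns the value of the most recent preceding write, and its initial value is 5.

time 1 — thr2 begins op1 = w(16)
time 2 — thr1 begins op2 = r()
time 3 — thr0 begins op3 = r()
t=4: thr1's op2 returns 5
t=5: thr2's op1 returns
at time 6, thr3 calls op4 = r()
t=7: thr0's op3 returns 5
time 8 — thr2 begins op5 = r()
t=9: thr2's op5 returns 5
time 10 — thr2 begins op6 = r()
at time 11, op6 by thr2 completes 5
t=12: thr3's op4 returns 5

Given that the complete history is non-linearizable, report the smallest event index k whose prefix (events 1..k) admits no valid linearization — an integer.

events 1..8 are linearizable, e.g. via op2, op3, op1:
1. op2 r() → 5, leaving value 5
2. op3 r() → 5, leaving value 5
3. op1 w(16), leaving value 16
at event 9 (op5's time-9 response) nothing linearizes any more
completion choices over the 1 pending operation (op4) were checked; none helps
e.g. op1, op2, op3, op5 (pending dropped): illegal at step 2, since op2 r() → 5 cannot apply there
e.g. op1, op3, op2, op5 (pending dropped): illegal at step 2, since op3 r() → 5 cannot apply there

9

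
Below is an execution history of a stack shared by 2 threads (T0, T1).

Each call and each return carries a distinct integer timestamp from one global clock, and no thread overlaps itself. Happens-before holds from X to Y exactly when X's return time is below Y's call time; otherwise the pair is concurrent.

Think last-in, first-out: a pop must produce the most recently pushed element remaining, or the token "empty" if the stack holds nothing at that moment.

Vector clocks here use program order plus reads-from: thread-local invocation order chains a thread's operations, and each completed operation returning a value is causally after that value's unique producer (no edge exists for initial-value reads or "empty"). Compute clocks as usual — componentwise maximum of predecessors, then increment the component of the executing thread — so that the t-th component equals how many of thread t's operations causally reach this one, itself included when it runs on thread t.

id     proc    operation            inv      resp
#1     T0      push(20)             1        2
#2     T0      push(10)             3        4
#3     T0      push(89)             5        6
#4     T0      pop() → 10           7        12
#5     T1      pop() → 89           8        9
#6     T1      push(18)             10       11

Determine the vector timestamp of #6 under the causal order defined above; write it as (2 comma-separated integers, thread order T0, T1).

(3, 2)

invoked at 1, #1 has no predecessors; its own T0 bump gives (1, 0)
from VC(#1)=(1, 0), #2 (invoked 3) maxes components and bumps T0 → (2, 0)
from VC(#2)=(2, 0), #3 (invoked 5) maxes components and bumps T0 → (3, 0)
from VC(#3)=(3, 0), #5 (invoked 8) maxes components and bumps T1 → (3, 1)
from VC(#2)=(2, 0), VC(#3)=(3, 0), #4 (invoked 7) maxes components and bumps T0 → (4, 0)
from VC(#5)=(3, 1), #6 (invoked 10) maxes components and bumps T1 → (3, 2)
target: VC(#6) = (3, 2)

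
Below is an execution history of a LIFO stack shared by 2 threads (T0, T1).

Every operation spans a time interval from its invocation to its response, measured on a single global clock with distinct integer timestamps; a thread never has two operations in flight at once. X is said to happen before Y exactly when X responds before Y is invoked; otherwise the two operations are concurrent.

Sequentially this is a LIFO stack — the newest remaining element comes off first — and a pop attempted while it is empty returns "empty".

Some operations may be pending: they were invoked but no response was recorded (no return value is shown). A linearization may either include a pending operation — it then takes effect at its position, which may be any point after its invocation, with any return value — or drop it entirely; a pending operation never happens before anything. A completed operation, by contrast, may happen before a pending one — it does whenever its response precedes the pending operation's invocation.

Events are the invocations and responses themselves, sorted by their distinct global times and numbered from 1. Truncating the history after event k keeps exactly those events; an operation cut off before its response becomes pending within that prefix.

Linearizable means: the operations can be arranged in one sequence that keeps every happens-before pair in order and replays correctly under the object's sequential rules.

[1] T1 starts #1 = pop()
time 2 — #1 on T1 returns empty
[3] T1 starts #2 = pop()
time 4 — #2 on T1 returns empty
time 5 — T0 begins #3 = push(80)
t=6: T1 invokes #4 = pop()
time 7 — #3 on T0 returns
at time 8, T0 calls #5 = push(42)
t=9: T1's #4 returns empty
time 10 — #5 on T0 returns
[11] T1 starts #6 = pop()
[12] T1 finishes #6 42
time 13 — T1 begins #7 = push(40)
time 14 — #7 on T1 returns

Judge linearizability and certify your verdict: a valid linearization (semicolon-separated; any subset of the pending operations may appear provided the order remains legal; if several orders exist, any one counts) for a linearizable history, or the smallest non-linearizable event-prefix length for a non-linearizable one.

1. #1 pop() → empty, leaving stack <>
2. #2 pop() → empty, leaving stack <>
3. #4 pop() → empty, leaving stack <>
4. #3 push(80), leaving stack <80>
5. #5 push(42), leaving stack <80,42>
6. #6 pop() → 42, leaving stack <80>
7. #7 push(40), leaving stack <80,40>

linearizable — witness: #1; #2; #4; #3; #5; #6; #7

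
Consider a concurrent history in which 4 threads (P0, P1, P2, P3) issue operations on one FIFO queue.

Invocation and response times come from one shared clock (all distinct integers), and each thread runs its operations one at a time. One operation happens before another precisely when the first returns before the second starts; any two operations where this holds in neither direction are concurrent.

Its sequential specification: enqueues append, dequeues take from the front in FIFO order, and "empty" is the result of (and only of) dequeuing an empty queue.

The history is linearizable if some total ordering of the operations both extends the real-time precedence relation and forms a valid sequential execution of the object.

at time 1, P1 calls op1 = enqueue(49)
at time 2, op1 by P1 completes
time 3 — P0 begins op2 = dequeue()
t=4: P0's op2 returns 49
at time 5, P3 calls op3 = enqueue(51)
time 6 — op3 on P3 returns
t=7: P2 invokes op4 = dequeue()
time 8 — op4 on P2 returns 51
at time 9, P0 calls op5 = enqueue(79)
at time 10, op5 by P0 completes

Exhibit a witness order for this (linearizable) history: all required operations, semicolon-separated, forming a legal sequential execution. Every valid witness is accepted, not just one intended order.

op1; op2; op3; op4; op5

1. op1 enqueue(49), leaving queue <49>
2. op2 dequeue() → 49, leaving queue <>
3. op3 enqueue(51), leaving queue <51>
4. op4 dequeue() → 51, leaving queue <>
5. op5 enqueue(79), leaving queue <79>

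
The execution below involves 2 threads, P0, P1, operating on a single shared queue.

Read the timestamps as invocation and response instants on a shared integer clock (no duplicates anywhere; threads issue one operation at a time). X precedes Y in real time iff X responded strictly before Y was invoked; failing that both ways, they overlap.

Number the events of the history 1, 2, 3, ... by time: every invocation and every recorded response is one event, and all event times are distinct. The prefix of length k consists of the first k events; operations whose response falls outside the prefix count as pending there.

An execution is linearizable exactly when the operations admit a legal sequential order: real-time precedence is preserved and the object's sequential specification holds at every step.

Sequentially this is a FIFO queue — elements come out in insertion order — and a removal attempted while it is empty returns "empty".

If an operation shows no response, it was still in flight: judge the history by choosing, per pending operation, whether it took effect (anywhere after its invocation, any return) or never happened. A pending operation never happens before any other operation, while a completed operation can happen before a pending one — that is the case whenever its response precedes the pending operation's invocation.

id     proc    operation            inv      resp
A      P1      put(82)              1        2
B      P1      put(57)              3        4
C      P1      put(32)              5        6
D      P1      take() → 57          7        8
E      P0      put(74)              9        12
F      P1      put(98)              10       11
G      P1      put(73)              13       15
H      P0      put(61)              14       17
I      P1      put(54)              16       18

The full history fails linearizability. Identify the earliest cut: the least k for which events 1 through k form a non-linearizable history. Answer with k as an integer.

events 1..7 are linearizable, e.g. via A, B, C:
1. A put(82), leaving queue <82>
2. B put(57), leaving queue <82,57>
3. C put(32), leaving queue <82,57,32>
once event 8 joins (D's response, time 8), exhaustive search finds no witness
for example A, B, C, D fails at step 4: D take() → 57 is not legal there

8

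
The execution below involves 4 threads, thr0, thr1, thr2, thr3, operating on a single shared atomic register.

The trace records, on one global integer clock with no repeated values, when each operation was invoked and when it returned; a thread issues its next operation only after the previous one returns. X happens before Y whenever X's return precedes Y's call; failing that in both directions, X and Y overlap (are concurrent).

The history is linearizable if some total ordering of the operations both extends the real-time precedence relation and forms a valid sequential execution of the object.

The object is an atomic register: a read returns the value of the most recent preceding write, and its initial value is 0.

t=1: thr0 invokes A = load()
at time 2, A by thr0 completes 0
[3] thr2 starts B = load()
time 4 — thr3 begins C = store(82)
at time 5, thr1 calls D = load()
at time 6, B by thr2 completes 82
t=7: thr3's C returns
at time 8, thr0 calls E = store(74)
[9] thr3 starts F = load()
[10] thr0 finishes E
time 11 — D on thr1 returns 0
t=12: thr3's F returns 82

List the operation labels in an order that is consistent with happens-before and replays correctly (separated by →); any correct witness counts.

1. A load() → 0, leaving value 0
2. D load() → 0, leaving value 0
3. C store(82), leaving value 82
4. B load() → 82, leaving value 82
5. F load() → 82, leaving value 82
6. E store(74), leaving value 74

A → D → C → B → F → E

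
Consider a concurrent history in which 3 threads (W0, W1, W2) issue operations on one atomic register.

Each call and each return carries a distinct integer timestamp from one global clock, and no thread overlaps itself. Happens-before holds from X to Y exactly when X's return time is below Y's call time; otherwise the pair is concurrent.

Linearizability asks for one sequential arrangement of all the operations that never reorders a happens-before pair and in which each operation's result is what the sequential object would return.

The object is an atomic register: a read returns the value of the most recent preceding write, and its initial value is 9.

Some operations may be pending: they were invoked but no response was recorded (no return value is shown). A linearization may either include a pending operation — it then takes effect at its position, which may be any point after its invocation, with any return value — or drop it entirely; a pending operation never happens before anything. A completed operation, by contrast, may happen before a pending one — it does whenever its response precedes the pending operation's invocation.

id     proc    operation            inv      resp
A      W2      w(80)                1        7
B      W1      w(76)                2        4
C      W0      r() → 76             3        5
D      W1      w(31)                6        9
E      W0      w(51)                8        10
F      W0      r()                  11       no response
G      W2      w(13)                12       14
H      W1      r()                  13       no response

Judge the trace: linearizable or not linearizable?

witness order: A, B, C, D, E, F, G
after step 1 (A w(80)): value 80
after step 2 (B w(76)): value 76
after step 3 (C r() → 76): value 76
after step 4 (D w(31)): value 31
after step 5 (E w(51)): value 51
after step 6 (F r() (pending, included)): value 51
after step 7 (G w(13)): value 13

linearizable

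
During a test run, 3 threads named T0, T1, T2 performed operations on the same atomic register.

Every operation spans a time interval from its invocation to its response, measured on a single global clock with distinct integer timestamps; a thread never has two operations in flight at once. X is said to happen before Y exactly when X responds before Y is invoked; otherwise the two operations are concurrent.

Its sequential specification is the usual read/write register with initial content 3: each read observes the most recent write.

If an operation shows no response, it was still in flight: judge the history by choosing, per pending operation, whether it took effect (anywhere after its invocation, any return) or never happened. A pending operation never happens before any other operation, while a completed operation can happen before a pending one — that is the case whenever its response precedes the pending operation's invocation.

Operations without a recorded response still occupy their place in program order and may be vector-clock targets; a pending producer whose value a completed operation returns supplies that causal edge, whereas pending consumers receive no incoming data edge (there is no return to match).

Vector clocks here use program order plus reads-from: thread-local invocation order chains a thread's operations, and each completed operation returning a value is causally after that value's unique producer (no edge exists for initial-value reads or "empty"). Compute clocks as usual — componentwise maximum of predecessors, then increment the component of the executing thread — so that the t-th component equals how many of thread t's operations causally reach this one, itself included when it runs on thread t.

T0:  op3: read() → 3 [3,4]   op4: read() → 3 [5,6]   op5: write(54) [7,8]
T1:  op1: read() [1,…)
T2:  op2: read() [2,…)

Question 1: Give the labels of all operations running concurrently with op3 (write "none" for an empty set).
op3 runs from 3 to 4; window-overlapping ops are concurrent
op1 [1,…): concurrent
op2 [2,…): concurrent
op4 [5,6]: after
op5 [7,8]: after

op1, op2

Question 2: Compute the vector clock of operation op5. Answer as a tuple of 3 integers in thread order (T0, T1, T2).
invoked at 2, op2 has no predecessors; its own T2 bump gives (0, 0, 1)
invoked at 1, op1 has no predecessors; its own T1 bump gives (0, 1, 0)
invoked at 3, op3 has no predecessors; its own T0 bump gives (1, 0, 0)
VC(op4, invoked at 5): max of VC(op3)=(1, 0, 0), then +1 on thread T0 → (2, 0, 0)
VC(op5, invoked at 7): max of VC(op4)=(2, 0, 0), then +1 on thread T0 → (3, 0, 0)
target: VC(op5) = (3, 0, 0)

(3, 0, 0)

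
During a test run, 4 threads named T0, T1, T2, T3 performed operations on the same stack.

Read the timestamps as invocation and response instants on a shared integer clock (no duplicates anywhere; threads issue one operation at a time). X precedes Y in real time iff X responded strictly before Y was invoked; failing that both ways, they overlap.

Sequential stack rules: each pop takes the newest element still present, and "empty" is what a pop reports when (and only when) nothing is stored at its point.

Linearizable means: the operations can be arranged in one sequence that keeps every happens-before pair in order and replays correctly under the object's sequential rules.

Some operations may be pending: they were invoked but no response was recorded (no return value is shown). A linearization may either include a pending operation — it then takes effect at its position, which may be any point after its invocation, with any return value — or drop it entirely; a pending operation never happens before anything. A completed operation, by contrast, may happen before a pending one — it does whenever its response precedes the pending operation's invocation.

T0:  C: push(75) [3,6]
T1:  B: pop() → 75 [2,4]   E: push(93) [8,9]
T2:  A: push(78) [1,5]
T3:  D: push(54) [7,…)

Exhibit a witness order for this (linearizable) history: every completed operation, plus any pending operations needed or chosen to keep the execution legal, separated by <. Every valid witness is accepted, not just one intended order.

after step 1 (A push(78)): stack <78>
after step 2 (C push(75)): stack <78,75>
after step 3 (B pop() → 75): stack <78>
after step 4 (D push(54) (pending, included)): stack <78,54>
after step 5 (E push(93)): stack <78,54,93>

A < C < B < D < E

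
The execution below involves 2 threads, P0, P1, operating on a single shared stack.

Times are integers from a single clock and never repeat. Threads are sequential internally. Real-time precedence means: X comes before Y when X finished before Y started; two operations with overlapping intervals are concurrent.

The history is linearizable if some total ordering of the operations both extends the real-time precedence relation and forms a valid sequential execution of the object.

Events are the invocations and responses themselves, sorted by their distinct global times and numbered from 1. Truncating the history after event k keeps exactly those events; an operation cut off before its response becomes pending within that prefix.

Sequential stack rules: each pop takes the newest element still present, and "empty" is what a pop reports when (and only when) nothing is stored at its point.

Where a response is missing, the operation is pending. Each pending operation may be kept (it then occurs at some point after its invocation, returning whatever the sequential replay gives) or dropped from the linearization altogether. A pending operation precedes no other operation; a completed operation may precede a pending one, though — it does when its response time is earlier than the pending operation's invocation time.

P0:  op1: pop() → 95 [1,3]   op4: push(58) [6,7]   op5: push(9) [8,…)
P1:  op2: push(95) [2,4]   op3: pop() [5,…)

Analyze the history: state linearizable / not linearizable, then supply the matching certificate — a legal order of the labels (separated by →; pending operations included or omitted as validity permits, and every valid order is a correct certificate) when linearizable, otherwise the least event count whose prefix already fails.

linearizable — witness: op2 → op1 → op3 → op4

step 1: op2 push(95) — stack <95>
step 2: op1 pop() → 95 — stack <>
step 3: op3 pop() (pending, included) — stack <>
step 4: op4 push(58) — stack <58>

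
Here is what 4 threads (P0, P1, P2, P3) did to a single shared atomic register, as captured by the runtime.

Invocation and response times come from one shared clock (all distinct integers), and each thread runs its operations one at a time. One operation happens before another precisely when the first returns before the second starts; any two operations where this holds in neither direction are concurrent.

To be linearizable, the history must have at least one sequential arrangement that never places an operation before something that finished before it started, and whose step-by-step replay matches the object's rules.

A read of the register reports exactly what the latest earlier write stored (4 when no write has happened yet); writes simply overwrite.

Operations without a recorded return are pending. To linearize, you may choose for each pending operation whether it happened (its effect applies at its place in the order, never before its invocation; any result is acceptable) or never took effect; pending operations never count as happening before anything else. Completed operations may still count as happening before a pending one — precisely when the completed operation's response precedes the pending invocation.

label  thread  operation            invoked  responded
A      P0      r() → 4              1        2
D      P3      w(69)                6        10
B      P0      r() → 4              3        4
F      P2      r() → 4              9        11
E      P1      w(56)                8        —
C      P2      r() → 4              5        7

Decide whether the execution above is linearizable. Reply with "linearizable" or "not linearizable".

one valid linearization: A, B, C, F, D
after step 1 (A r() → 4): value 4
after step 2 (B r() → 4): value 4
after step 3 (C r() → 4): value 4
after step 4 (F r() → 4): value 4
after step 5 (D w(69)): value 69

linearizable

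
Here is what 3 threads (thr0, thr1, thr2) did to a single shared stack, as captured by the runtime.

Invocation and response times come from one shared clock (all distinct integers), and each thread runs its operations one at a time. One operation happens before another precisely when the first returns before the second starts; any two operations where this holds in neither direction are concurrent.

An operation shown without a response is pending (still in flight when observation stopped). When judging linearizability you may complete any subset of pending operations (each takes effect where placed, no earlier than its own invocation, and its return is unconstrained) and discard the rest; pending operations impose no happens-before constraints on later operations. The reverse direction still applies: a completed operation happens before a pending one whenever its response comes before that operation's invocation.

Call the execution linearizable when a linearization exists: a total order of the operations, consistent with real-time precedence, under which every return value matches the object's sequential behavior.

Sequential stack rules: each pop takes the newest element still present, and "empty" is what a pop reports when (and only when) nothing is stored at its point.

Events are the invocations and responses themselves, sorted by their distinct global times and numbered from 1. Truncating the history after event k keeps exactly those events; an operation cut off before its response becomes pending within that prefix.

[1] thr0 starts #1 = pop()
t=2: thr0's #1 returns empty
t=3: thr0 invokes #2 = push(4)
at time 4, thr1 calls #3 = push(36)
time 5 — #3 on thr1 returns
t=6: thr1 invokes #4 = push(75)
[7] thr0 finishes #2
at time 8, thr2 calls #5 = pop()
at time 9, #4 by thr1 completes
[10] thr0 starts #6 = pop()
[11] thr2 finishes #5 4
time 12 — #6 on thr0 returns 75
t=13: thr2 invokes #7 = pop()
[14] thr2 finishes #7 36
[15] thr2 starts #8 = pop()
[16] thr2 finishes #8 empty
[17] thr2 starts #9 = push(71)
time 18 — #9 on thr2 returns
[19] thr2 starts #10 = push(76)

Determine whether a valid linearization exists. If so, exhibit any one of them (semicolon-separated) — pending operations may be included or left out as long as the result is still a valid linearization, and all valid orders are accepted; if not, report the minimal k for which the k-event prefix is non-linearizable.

linearizable — witness: #1; #3; #2; #4; #6; #5; #7; #8; #9

step 1: #1 pop() → empty — stack <>
step 2: #3 push(36) — stack <36>
step 3: #2 push(4) — stack <36,4>
step 4: #4 push(75) — stack <36,4,75>
step 5: #6 pop() → 75 — stack <36,4>
step 6: #5 pop() → 4 — stack <36>
step 7: #7 pop() → 36 — stack <>
step 8: #8 pop() → empty — stack <>
step 9: #9 push(71) — stack <71>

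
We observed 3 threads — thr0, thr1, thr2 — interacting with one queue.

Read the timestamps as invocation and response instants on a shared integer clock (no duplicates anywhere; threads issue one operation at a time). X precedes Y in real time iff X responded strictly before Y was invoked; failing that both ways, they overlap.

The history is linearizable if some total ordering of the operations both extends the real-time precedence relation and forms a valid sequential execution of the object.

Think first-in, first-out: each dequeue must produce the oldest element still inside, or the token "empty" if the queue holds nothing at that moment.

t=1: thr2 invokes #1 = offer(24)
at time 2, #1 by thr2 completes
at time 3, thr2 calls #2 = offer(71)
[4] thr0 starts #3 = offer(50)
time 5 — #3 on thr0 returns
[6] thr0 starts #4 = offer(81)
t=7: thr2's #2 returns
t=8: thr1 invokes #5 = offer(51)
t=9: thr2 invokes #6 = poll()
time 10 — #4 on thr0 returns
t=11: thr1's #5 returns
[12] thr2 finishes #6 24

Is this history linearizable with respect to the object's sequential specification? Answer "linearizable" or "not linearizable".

a witness: #1, #2, #3, #4, #5, #6
1. #1 offer(24), leaving queue <24>
2. #2 offer(71), leaving queue <24,71>
3. #3 offer(50), leaving queue <24,71,50>
4. #4 offer(81), leaving queue <24,71,50,81>
5. #5 offer(51), leaving queue <24,71,50,81,51>
6. #6 poll() → 24, leaving queue <71,50,81,51>

linearizable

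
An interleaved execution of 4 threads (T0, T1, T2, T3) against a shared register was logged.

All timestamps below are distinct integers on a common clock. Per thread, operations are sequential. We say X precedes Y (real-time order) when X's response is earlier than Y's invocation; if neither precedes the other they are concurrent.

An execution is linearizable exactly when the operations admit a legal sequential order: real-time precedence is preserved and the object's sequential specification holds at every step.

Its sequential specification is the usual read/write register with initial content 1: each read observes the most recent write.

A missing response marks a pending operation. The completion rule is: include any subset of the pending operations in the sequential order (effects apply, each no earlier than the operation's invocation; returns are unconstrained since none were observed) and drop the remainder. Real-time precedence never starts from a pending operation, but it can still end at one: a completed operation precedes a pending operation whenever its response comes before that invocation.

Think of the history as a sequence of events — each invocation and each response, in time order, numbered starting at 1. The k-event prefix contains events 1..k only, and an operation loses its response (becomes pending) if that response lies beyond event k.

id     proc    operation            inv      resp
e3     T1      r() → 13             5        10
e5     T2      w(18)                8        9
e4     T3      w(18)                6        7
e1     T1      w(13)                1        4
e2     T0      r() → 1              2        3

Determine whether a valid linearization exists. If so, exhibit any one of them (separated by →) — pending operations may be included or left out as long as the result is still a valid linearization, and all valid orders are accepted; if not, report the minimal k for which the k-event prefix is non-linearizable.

after step 1 (e2 r() → 1): value 1
after step 2 (e1 w(13)): value 13
after step 3 (e3 r() → 13): value 13
after step 4 (e4 w(18)): value 18
after step 5 (e5 w(18)): value 18

linearizable — witness: e2 → e1 → e3 → e4 → e5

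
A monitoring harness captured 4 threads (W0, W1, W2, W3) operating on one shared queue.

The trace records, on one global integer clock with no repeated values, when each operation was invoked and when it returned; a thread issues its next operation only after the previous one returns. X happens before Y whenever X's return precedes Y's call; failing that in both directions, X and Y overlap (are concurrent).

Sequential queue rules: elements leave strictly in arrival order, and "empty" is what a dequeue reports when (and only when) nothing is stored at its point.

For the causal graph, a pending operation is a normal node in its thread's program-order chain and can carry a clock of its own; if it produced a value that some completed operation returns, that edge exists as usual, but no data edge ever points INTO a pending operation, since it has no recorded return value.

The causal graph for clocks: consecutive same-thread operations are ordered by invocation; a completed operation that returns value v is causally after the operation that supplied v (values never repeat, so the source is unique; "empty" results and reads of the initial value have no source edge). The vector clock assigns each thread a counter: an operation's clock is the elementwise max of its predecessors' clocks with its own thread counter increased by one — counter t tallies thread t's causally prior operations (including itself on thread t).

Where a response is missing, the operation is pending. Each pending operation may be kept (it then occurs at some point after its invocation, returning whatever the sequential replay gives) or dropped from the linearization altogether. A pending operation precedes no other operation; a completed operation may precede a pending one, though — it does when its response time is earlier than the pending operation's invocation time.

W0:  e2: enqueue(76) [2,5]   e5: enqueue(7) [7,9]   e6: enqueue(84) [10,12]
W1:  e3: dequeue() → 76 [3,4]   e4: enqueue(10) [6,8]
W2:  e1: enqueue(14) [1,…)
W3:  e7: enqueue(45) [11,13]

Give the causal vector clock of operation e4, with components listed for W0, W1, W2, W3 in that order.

(1, 2, 0, 0)

e7 (invocation 11): nothing precedes it; W3's component alone gives (0, 0, 0, 1)
e1 (invocation 1): nothing precedes it; W2's component alone gives (0, 0, 1, 0)
e2 (invocation 2): nothing precedes it; W0's component alone gives (1, 0, 0, 0)
VC(e3, invoked at 3): max of VC(e2)=(1, 0, 0, 0), then +1 on thread W1 → (1, 1, 0, 0)
VC(e5, invoked at 7): max of VC(e2)=(1, 0, 0, 0), then +1 on thread W0 → (2, 0, 0, 0)
VC(e4, invoked at 6): max of VC(e3)=(1, 1, 0, 0), then +1 on thread W1 → (1, 2, 0, 0)
VC(e6, invoked at 10): max of VC(e5)=(2, 0, 0, 0), then +1 on thread W0 → (3, 0, 0, 0)
target: VC(e4) = (1, 2, 0, 0)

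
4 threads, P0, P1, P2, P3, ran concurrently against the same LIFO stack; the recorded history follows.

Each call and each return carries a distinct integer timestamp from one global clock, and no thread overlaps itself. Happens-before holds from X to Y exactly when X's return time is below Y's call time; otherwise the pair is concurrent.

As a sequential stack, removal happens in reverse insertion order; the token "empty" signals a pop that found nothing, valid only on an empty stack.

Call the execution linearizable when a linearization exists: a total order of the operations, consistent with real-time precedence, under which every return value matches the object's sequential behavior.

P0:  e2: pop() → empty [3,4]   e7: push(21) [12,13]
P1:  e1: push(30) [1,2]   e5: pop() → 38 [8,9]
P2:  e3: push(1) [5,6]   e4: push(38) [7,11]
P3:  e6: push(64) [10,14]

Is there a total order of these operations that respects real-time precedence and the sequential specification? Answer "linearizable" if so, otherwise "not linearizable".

prefix check: 1..3 passes, 1..4 fails once e2's time-4 response joins
a single order respects real time; the 2 completed LIFO stack operations fail replay along it
e.g. e1, e2: illegal at step 2, since e2 pop() → empty cannot apply there

not linearizable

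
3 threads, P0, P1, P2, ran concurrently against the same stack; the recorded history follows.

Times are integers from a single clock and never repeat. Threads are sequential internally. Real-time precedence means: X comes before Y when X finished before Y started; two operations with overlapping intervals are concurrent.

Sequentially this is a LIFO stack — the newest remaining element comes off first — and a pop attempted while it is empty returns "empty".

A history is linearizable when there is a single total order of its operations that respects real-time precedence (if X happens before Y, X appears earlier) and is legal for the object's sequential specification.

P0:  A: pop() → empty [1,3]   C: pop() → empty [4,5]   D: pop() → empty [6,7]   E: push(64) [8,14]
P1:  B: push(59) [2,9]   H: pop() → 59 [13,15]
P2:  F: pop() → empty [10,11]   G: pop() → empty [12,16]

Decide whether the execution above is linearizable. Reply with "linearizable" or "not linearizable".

prefix check: 1..10 passes, 1..11 fails once F's time-11 response joins
4 orders of the 5 completed stack ops respect real time; none is legal
include/drop combinations of the 1 pending operation (E) were all tried; none helps
one such order, A, B, C, D, F (pending dropped), breaks at step 3 where C pop() → empty is illegal
one such order, A, C, B, D, F (pending dropped), breaks at step 4 where D pop() → empty is illegal

not linearizable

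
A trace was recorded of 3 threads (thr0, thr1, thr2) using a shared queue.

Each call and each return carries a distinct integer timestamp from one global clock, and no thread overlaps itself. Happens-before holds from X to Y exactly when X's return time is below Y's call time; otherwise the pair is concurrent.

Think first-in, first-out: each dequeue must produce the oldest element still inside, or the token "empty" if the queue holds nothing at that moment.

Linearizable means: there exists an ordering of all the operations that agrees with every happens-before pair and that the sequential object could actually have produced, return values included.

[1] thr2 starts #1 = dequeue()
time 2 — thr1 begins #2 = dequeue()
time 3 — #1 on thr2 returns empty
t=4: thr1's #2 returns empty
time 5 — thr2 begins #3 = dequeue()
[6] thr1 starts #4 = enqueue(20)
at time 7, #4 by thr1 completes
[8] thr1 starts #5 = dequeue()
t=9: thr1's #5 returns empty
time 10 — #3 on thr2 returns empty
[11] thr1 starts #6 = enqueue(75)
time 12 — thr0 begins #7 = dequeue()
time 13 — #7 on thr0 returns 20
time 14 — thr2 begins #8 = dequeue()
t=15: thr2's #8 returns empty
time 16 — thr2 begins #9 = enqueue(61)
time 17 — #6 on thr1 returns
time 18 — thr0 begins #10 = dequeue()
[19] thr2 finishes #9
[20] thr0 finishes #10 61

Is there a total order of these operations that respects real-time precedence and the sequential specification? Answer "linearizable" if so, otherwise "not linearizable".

cut after 9 events: linearizable; cut after 10 events (#3 responds, time 10): not linearizable
the 5 completed operations admit 6 real-time orders; each fails the queue replay
for example #1, #2, #3, #4, #5 fails at step 5: #5 dequeue() → empty is not legal there
for example #1, #2, #4, #3, #5 fails at step 4: #3 dequeue() → empty is not legal there

not linearizable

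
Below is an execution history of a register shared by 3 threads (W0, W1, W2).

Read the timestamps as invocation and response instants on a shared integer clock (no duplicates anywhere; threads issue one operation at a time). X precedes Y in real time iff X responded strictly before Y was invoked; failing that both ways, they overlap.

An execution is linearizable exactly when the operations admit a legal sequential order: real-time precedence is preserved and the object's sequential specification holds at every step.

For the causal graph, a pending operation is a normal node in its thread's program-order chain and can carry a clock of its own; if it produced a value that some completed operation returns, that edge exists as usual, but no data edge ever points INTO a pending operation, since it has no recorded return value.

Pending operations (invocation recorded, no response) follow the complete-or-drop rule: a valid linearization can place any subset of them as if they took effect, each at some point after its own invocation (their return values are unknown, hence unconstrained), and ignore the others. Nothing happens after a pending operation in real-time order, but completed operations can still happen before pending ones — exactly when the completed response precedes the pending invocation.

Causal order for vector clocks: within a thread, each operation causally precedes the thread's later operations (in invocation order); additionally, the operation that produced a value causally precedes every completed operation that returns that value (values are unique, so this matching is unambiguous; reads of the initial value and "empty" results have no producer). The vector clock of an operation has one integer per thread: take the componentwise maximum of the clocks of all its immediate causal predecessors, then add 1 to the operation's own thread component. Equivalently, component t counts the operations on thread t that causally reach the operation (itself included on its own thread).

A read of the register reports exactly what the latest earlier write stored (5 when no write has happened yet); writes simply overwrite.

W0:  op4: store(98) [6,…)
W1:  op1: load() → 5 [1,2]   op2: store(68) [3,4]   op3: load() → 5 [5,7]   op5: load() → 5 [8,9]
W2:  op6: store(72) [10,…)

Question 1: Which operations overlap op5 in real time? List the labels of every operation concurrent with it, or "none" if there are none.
op4

overlap test against op5 [8,9]: concurrent iff the interval meets 8..9
op1 [1,2]: before
op2 [3,4]: before
op3 [5,7]: before
op4 [6,…): concurrent
op6 [10,…): after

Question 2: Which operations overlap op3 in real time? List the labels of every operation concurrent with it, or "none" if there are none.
op4

op3 spans [5,7]; an op avoiding the whole window 5..7 is ordered, any other is concurrent
op1 [1,2]: before
op2 [3,4]: before
op4 [6,…): concurrent
op5 [8,9]: after
op6 [10,…): after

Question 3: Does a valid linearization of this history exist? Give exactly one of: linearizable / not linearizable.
not linearizable

prefix check: 1..6 passes, 1..7 fails once op3's time-7 response joins
one real-time candidate order over the 3 completed operations — the register replay rejects it
no completion choice of the 1 pending operation (op4) rescues it — every subset was tried
sample order op1, op2, op3 (pending dropped) stalls at step 3 — op3 load() → 5 has no legal effect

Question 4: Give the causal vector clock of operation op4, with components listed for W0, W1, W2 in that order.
(1, 0, 0)

root op op6, invoked 10: fresh clock plus W2's own tick → (0, 0, 1)
root op op1, invoked 1: fresh clock plus W1's own tick → (0, 1, 0)
root op op4, invoked 6: fresh clock plus W0's own tick → (1, 0, 0)
op2 (invocation 3): componentwise max over VC(op1)=(0, 1, 0), +1 at W1, giving (0, 2, 0)
op3 (invocation 5): componentwise max over VC(op2)=(0, 2, 0), +1 at W1, giving (0, 3, 0)
op5 (invocation 8): componentwise max over VC(op3)=(0, 3, 0), +1 at W1, giving (0, 4, 0)
target: VC(op4) = (1, 0, 0)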